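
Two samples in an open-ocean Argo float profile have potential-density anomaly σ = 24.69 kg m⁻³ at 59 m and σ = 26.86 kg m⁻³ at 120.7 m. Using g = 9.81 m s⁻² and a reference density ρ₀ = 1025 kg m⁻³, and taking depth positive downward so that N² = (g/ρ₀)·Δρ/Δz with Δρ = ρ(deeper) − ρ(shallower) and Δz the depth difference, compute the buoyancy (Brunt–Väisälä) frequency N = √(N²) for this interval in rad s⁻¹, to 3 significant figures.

Δρ = 1026.86 − 1024.69 = 2.17 kg m⁻³ over Δz = 120.7 − 59 = 61.7 m.
N² = (9.81/1025) × (2.17/61.7) = 3.3660 × 10⁻⁴ s⁻².
N = √(3.3660 × 10⁻⁴) = 0.018347 rad s⁻¹ ≈ 0.0183 rad s⁻¹.
A positive N² confirms static stability across the interval.

0.0183 rad s⁻¹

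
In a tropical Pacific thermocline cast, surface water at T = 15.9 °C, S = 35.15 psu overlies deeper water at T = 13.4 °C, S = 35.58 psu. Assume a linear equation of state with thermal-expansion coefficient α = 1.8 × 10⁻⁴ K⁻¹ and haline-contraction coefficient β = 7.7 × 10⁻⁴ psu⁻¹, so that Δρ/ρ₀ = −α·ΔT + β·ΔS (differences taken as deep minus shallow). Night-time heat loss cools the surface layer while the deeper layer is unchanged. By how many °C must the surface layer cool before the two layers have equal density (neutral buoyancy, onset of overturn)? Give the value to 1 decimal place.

4.3 °C

Neutral buoyancy requires Δρ = 0, i.e. −α(T_deep − T_surf′) + β(S_deep − S_surf) = 0.
T_surf′ = T_deep − (β/α)·ΔS = 13.4 − (7.7 × 10⁻⁴/1.8 × 10⁻⁴)·(+0.43) = 11.561 °C.
Cooling required: 15.9 − (11.561) = 4.339 °C.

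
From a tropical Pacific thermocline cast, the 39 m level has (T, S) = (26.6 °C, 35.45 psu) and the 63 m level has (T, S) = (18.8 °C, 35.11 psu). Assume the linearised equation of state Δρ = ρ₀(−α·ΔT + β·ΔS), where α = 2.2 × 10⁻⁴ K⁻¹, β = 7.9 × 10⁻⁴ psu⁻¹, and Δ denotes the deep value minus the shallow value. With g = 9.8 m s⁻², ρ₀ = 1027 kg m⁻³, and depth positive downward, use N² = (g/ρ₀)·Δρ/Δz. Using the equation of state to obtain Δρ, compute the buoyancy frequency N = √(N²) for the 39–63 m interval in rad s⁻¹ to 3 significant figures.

ΔT = -7.8 K, ΔS = -0.34 psu (deep − shallow).
Δρ/ρ₀ = −αΔT + βΔS = 1.716 × 10⁻³ − 2.686 × 10⁻⁴ = 1.4474 × 10⁻³, so Δρ ≈ 1.486 kg m⁻³.
N² = (g/ρ₀)·Δρ/Δz = g·(Δρ/ρ₀)/Δz = 9.8 × 1.4474 × 10⁻³ / 24 = 5.9102 × 10⁻⁴ s⁻².
N = √(5.9102 × 10⁻⁴) = 0.024311 rad s⁻¹ ≈ 0.0243 rad s⁻¹.

0.0243 rad s⁻¹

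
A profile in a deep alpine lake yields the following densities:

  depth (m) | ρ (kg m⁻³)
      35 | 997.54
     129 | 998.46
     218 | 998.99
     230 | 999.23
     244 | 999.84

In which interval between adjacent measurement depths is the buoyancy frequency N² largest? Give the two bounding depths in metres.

Compute the density gradient over each adjacent pair:
  35–129 m: Δρ/Δz = 0.92/94 = 9.8 × 10⁻³ kg m⁻⁴
  129–218 m: Δρ/Δz = 0.53/89 = 6.0 × 10⁻³ kg m⁻⁴
  218–230 m: Δρ/Δz = 0.24/12 = 0.020 kg m⁻⁴
  230–244 m: Δρ/Δz = 0.61/14 = 0.044 kg m⁻⁴
The largest gradient is in the 230–244 m interval — the pycnocline.

230–244 m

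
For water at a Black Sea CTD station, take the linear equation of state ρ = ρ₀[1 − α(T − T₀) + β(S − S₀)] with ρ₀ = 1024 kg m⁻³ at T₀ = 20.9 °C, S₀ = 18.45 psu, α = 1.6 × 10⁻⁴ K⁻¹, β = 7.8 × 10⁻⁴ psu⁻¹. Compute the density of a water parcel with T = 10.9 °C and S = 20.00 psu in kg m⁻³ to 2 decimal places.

T − T₀ = -10.0 K, S − S₀ = +1.55 psu.
Bracket = 1 − α·(-10.0) + β·(+1.55) = 1 + (2.809 × 10⁻³) = 1.0028090.
ρ = 1024 × 1.0028090 = 1026.88 kg m⁻³.

1026.88 kg m⁻³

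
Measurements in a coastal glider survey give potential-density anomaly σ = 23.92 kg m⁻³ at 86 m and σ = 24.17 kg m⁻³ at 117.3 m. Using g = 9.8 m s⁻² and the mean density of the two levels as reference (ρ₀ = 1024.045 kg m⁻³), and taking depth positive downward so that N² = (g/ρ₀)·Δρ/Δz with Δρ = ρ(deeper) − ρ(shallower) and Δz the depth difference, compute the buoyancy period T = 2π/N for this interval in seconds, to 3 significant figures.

719 s

Δρ = 1024.17 − 1023.92 = 0.25 kg m⁻³ over Δz = 117.3 − 86 = 31.3 m.
N² = (9.8/1024.045) × (0.25/31.3) = 7.6437 × 10⁻⁵ s⁻².
N = √(7.6437 × 10⁻⁵) = 8.7428 × 10⁻³ rad s⁻¹, so T = 2π/N = 718.67 s ≈ 719 s.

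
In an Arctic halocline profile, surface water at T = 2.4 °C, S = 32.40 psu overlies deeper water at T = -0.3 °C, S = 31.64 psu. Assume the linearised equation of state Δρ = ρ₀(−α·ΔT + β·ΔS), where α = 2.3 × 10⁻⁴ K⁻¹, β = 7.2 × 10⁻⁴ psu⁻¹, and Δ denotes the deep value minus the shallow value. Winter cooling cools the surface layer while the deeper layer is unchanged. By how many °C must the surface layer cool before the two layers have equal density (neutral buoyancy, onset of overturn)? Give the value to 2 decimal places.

0.32 °C

Neutral buoyancy requires Δρ = 0, i.e. −α(T_deep − T_surf′) + β(S_deep − S_surf) = 0.
T_surf′ = T_deep − (β/α)·ΔS = -0.3 − (7.2 × 10⁻⁴/2.3 × 10⁻⁴)·(-0.76) = 2.0791 °C.
Cooling required: 2.4 − (2.0791) = 0.3209 °C.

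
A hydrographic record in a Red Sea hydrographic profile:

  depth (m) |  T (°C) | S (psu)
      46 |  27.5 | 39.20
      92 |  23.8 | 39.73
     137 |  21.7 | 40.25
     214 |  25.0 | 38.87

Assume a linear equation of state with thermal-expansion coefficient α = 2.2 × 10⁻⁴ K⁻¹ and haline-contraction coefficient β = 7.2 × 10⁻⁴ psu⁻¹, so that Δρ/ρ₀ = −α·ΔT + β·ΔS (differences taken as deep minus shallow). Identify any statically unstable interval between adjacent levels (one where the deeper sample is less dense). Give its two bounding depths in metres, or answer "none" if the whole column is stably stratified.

137–214 m

Evaluate Δρ/ρ₀ = −αΔT + βΔS across each adjacent pair:
  46–92 m: −αΔT+βΔS = −(2.2 × 10⁻⁴)(-3.7)+(7.2 × 10⁻⁴)(+0.53) = 1.2 × 10⁻³ → stable
  92–137 m: −αΔT+βΔS = −(2.2 × 10⁻⁴)(-2.1)+(7.2 × 10⁻⁴)(+0.52) = 8.4 × 10⁻⁴ → stable
  137–214 m: −αΔT+βΔS = −(2.2 × 10⁻⁴)(+3.3)+(7.2 × 10⁻⁴)(-1.38) = -1.7 × 10⁻³ → UNSTABLE
The 137–214 m interval has Δρ < 0: lighter water underlies denser water.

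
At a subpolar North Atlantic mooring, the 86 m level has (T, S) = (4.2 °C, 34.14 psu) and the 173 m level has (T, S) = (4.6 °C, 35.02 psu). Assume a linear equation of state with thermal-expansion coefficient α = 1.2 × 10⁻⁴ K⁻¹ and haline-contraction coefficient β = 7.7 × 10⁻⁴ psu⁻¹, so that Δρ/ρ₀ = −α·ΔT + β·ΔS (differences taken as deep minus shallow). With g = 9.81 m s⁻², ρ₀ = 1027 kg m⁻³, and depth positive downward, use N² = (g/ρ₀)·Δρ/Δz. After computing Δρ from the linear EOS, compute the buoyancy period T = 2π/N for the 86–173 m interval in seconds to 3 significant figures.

746 s

ΔT = +0.4 K, ΔS = +0.88 psu (deep − shallow).
Δρ/ρ₀ = −αΔT + βΔS = -4.80 × 10⁻⁵ + 6.776 × 10⁻⁴ = 6.296 × 10⁻⁴, so Δρ ≈ 0.6466 kg m⁻³.
N² = (g/ρ₀)·Δρ/Δz = g·(Δρ/ρ₀)/Δz = 9.81 × 6.296 × 10⁻⁴ / 87 = 7.0993 × 10⁻⁵ s⁻².
N = √(7.0993 × 10⁻⁵) = 8.4257 × 10⁻³ rad s⁻¹ → T = 2π/N = 745.72 s ≈ 746 s.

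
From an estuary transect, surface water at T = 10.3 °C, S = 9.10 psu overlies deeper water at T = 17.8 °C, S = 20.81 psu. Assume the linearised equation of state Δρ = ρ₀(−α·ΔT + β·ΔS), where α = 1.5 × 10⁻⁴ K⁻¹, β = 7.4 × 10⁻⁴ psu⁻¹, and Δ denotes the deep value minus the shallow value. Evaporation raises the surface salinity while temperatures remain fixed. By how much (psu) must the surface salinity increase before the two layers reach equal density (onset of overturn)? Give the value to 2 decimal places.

Neutral buoyancy requires −α(T_deep − T_surf) + β(S_deep − S_surf′) = 0.
S_surf′ = S_deep − (α/β)·ΔT = 20.81 − (1.5 × 10⁻⁴/7.4 × 10⁻⁴)·(+7.5) = 19.2897 psu.
Increase required: 19.2897 − 9.10 = 10.1897 psu.

10.19 psu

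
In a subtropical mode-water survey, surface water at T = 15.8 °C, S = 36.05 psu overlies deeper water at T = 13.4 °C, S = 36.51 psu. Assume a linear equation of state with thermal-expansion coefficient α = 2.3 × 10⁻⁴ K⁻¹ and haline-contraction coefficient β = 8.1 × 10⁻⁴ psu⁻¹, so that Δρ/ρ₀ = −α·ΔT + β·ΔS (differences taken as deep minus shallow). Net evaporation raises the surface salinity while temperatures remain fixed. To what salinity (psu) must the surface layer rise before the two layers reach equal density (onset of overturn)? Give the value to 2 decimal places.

37.19 psu

Neutral buoyancy requires −α(T_deep − T_surf) + β(S_deep − S_surf′) = 0.
S_surf′ = S_deep − (α/β)·ΔT = 36.51 − (2.3 × 10⁻⁴/8.1 × 10⁻⁴)·(-2.4) = 37.1915 psu.
Increase required: 37.1915 − 36.05 = 1.1415 psu.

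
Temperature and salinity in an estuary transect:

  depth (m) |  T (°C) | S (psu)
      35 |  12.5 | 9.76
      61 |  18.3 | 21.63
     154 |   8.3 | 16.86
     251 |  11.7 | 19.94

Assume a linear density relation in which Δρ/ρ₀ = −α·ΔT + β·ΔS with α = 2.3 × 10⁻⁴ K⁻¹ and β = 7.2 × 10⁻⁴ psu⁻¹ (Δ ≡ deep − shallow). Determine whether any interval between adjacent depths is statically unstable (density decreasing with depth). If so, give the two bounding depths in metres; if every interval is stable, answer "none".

Evaluate Δρ/ρ₀ = −αΔT + βΔS across each adjacent pair:
  35–61 m: −αΔT+βΔS = −(2.3 × 10⁻⁴)(+5.8)+(7.2 × 10⁻⁴)(+11.87) = 7.2 × 10⁻³ → stable
  61–154 m: −αΔT+βΔS = −(2.3 × 10⁻⁴)(-10.0)+(7.2 × 10⁻⁴)(-4.77) = -1.1 × 10⁻³ → UNSTABLE
  154–251 m: −αΔT+βΔS = −(2.3 × 10⁻⁴)(+3.4)+(7.2 × 10⁻⁴)(+3.08) = 1.4 × 10⁻³ → stable
The 61–154 m interval has Δρ < 0: lighter water underlies denser water.

61–154 m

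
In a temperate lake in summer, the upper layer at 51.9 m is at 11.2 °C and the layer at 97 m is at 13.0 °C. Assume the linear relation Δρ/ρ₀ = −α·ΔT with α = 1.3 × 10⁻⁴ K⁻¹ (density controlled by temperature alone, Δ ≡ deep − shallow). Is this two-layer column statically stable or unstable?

unstable

ΔT = 13.0 − 11.2 = +1.8 K, so Δρ/ρ₀ = −αΔT = -2.34 × 10⁻⁴.
Δρ/ρ₀ < 0, so Δρ < 0: deeper water is lighter → statically unstable; the column would overturn.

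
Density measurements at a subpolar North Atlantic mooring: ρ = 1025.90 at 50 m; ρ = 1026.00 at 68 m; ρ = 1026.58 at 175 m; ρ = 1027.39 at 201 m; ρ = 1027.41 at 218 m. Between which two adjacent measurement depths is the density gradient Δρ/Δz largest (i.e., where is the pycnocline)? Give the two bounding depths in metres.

Compute the density gradient over each adjacent pair:
  50–68 m: Δρ/Δz = 0.10/18 = 5.6 × 10⁻³ kg m⁻⁴
  68–175 m: Δρ/Δz = 0.58/107 = 5.4 × 10⁻³ kg m⁻⁴
  175–201 m: Δρ/Δz = 0.81/26 = 0.031 kg m⁻⁴
  201–218 m: Δρ/Δz = 0.02/17 = 1.2 × 10⁻³ kg m⁻⁴
The largest gradient is in the 175–201 m interval — the pycnocline.

175–201 m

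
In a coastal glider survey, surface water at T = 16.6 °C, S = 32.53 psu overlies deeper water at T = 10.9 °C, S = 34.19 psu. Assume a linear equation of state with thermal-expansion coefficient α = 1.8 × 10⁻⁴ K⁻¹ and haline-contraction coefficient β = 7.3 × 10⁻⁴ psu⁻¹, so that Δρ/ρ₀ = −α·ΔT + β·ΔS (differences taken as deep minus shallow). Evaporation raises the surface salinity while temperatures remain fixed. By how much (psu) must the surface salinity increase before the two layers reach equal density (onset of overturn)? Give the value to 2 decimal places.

3.07 psu

Neutral buoyancy requires −α(T_deep − T_surf) + β(S_deep − S_surf′) = 0.
S_surf′ = S_deep − (α/β)·ΔT = 34.19 − (1.8 × 10⁻⁴/7.3 × 10⁻⁴)·(-5.7) = 35.5955 psu.
Increase required: 35.5955 − 32.53 = 3.0655 psu.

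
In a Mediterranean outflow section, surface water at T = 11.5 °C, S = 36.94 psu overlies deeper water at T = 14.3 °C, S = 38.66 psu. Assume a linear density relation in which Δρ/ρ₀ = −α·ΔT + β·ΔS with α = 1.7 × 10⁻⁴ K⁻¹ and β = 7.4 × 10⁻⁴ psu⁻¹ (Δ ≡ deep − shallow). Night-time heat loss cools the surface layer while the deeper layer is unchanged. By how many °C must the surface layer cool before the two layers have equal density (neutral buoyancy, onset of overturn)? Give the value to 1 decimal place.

Neutral buoyancy requires Δρ = 0, i.e. −α(T_deep − T_surf′) + β(S_deep − S_surf) = 0.
T_surf′ = T_deep − (β/α)·ΔS = 14.3 − (7.4 × 10⁻⁴/1.7 × 10⁻⁴)·(+1.72) = 6.813 °C.
Cooling required: 11.5 − (6.813) = 4.687 °C.

4.7 °C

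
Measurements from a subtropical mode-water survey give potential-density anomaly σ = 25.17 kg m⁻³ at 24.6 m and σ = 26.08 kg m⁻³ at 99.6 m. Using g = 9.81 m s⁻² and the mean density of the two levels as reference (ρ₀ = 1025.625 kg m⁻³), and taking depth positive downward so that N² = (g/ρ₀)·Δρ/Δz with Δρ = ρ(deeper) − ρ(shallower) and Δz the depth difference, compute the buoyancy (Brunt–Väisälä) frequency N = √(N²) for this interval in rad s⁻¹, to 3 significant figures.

Δρ = 1026.08 − 1025.17 = 0.91 kg m⁻³ over Δz = 99.6 − 24.6 = 75 m.
N² = (9.81/1025.625) × (0.91/75) = 1.1605 × 10⁻⁴ s⁻².
N = √(1.1605 × 10⁻⁴) = 0.010773 rad s⁻¹ ≈ 0.0108 rad s⁻¹.

0.0108 rad s⁻¹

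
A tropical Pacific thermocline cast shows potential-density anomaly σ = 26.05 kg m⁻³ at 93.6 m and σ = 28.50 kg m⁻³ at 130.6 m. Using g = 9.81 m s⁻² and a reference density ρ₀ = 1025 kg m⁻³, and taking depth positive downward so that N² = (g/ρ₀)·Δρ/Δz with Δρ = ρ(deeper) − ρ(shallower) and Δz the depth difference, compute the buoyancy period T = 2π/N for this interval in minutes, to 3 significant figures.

4.16 min

Δρ = 1028.50 − 1026.05 = 2.45 kg m⁻³ over Δz = 130.6 − 93.6 = 37 m.
N² = (9.81/1025) × (2.45/37) = 6.3374 × 10⁻⁴ s⁻².
N = √(6.3374 × 10⁻⁴) = 0.025174 rad s⁻¹, so T = 2π/N = 249.59 s = 4.1598 min ≈ 4.16 min.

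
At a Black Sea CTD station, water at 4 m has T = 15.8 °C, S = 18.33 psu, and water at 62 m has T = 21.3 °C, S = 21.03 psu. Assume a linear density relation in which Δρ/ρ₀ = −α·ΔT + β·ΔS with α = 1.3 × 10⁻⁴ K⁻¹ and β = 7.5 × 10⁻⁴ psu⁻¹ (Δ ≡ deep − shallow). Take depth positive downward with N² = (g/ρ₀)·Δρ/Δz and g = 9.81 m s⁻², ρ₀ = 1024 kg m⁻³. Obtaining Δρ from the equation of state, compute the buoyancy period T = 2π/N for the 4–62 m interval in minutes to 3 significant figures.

ΔT = +5.5 K, ΔS = +2.70 psu (deep − shallow).
Δρ/ρ₀ = −αΔT + βΔS = -7.15 × 10⁻⁴ + 2.025 × 10⁻³ = 1.31 × 10⁻³, so Δρ ≈ 1.341 kg m⁻³.
N² = (g/ρ₀)·Δρ/Δz = g·(Δρ/ρ₀)/Δz = 9.81 × 1.31 × 10⁻³ / 58 = 2.2157 × 10⁻⁴ s⁻².
N = √(2.2157 × 10⁻⁴) = 0.014885 rad s⁻¹ → T = 2π/N = 422.12 s = 7.0353 min ≈ 7.04 min.

7.04 min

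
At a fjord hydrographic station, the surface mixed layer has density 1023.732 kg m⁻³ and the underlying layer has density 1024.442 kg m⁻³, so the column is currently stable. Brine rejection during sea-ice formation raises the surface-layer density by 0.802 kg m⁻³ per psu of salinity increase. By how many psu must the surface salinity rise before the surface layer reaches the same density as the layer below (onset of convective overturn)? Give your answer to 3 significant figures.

0.885 psu

Density deficit of the surface layer: 1024.442 − 1023.732 = 0.71 kg m⁻³.
Required change = 0.71 / 0.802 = 0.885 psu.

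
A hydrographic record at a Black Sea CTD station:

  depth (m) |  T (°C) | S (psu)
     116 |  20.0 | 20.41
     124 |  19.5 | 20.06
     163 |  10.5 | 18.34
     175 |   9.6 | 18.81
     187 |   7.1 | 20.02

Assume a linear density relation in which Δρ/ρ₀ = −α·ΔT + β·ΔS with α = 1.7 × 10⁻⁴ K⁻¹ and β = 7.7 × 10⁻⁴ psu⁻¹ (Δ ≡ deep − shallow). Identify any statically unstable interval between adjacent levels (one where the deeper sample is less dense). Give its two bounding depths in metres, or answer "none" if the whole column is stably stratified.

Evaluate Δρ/ρ₀ = −αΔT + βΔS across each adjacent pair:
  116–124 m: −αΔT+βΔS = −(1.7 × 10⁻⁴)(-0.5)+(7.7 × 10⁻⁴)(-0.35) = -1.8 × 10⁻⁴ → UNSTABLE
  124–163 m: −αΔT+βΔS = −(1.7 × 10⁻⁴)(-9.0)+(7.7 × 10⁻⁴)(-1.72) = 2.1 × 10⁻⁴ → stable
  163–175 m: −αΔT+βΔS = −(1.7 × 10⁻⁴)(-0.9)+(7.7 × 10⁻⁴)(+0.47) = 5.1 × 10⁻⁴ → stable
  175–187 m: −αΔT+βΔS = −(1.7 × 10⁻⁴)(-2.5)+(7.7 × 10⁻⁴)(+1.21) = 1.4 × 10⁻³ → stable
The 116–124 m interval has Δρ < 0: lighter water underlies denser water.

116–124 m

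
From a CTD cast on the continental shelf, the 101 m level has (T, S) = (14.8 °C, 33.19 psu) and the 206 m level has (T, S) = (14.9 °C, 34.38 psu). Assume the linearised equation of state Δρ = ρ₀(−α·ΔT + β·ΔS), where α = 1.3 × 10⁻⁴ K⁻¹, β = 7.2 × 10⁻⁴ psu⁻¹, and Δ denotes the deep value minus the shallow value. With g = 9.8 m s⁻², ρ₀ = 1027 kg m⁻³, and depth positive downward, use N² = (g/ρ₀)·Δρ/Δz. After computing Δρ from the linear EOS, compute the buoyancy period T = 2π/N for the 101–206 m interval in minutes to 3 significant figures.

ΔT = +0.1 K, ΔS = +1.19 psu (deep − shallow).
Δρ/ρ₀ = −αΔT + βΔS = -1.30 × 10⁻⁵ + 8.568 × 10⁻⁴ = 8.438 × 10⁻⁴, so Δρ ≈ 0.8666 kg m⁻³.
N² = (g/ρ₀)·Δρ/Δz = g·(Δρ/ρ₀)/Δz = 9.8 × 8.438 × 10⁻⁴ / 105 = 7.8755 × 10⁻⁵ s⁻².
N = √(7.8755 × 10⁻⁵) = 8.8744 × 10⁻³ rad s⁻¹ → T = 2π/N = 708.01 s = 11.800 min ≈ 11.8 min.

11.8 min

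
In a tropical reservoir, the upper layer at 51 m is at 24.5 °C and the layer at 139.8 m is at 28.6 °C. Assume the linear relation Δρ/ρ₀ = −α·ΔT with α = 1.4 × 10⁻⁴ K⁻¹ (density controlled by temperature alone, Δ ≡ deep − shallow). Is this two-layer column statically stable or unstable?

ΔT = 28.6 − 24.5 = +4.1 K, so Δρ/ρ₀ = −αΔT = -5.74 × 10⁻⁴.
Δρ/ρ₀ < 0, so Δρ < 0: deeper water is lighter → statically unstable; the column would overturn.

unstable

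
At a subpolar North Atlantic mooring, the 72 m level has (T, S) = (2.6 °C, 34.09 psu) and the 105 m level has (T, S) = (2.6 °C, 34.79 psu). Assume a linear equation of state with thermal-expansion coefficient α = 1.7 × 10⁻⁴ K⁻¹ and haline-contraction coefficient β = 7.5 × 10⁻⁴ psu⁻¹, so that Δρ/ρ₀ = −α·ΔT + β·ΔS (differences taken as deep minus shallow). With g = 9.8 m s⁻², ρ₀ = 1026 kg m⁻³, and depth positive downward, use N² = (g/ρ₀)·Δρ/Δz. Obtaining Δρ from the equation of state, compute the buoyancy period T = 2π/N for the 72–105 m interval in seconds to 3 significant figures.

503 s

ΔT = +0.0 K, ΔS = +0.70 psu (deep − shallow).
Δρ/ρ₀ = −αΔT + βΔS = 0 + 5.25 × 10⁻⁴ = 5.25 × 10⁻⁴, so Δρ ≈ 0.5386 kg m⁻³.
N² = (g/ρ₀)·Δρ/Δz = g·(Δρ/ρ₀)/Δz = 9.8 × 5.25 × 10⁻⁴ / 33 = 1.5591 × 10⁻⁴ s⁻².
N = √(1.5591 × 10⁻⁴) = 0.012486 rad s⁻¹ → T = 2π/N = 503.22 s ≈ 503 s.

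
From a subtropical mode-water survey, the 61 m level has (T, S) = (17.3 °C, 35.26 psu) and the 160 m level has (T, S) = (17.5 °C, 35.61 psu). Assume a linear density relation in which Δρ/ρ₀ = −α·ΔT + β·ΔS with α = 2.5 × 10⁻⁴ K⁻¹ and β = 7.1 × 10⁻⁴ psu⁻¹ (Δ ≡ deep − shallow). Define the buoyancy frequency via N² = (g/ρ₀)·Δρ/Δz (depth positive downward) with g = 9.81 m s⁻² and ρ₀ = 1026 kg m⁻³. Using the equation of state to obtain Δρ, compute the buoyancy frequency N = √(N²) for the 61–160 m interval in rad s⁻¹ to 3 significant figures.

4.44 × 10⁻³ rad s⁻¹

ΔT = +0.2 K, ΔS = +0.35 psu (deep − shallow).
Δρ/ρ₀ = −αΔT + βΔS = -5.00 × 10⁻⁵ + 2.485 × 10⁻⁴ = 1.985 × 10⁻⁴, so Δρ ≈ 0.2037 kg m⁻³.
N² = (g/ρ₀)·Δρ/Δz = g·(Δρ/ρ₀)/Δz = 9.81 × 1.985 × 10⁻⁴ / 99 = 1.9670 × 10⁻⁵ s⁻².
N = √(1.9670 × 10⁻⁵) = 4.4351 × 10⁻³ rad s⁻¹ ≈ 4.44 × 10⁻³ rad s⁻¹.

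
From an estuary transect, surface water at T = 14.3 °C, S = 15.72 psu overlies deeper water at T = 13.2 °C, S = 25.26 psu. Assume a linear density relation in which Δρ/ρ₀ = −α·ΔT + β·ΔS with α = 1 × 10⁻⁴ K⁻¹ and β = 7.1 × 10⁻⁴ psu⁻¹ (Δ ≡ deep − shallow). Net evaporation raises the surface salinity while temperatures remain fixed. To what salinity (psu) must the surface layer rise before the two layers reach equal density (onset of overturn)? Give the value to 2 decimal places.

Neutral buoyancy requires −α(T_deep − T_surf) + β(S_deep − S_surf′) = 0.
S_surf′ = S_deep − (α/β)·ΔT = 25.26 − (1 × 10⁻⁴/7.1 × 10⁻⁴)·(-1.1) = 25.4149 psu.
Increase required: 25.4149 − 15.72 = 9.6949 psu.

25.41 psu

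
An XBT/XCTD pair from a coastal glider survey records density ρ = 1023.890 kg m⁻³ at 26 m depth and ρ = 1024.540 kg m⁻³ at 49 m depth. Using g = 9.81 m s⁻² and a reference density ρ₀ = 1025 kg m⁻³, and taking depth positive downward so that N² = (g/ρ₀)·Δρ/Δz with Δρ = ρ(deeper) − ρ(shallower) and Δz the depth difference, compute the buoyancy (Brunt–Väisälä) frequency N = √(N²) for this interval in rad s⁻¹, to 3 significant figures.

0.0164 rad s⁻¹

Δρ = 1024.540 − 1023.890 = 0.650 kg m⁻³ over Δz = 49 − 26 = 23 m.
N² = (9.81/1025) × (0.650/23) = 2.7048 × 10⁻⁴ s⁻².
N = √(2.7048 × 10⁻⁴) = 0.016446 rad s⁻¹ ≈ 0.0164 rad s⁻¹.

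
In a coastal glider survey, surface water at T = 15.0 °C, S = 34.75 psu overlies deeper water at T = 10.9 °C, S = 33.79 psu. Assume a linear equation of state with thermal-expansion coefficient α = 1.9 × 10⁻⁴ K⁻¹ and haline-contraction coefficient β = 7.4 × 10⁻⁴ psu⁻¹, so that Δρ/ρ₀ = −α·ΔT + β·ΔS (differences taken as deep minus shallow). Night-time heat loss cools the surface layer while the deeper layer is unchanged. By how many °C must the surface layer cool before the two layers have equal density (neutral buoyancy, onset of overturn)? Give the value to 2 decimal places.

Neutral buoyancy requires Δρ = 0, i.e. −α(T_deep − T_surf′) + β(S_deep − S_surf) = 0.
T_surf′ = T_deep − (β/α)·ΔS = 10.9 − (7.4 × 10⁻⁴/1.9 × 10⁻⁴)·(-0.96) = 14.6389 °C.
Cooling required: 15.0 − (14.6389) = 0.3611 °C.

0.36 °C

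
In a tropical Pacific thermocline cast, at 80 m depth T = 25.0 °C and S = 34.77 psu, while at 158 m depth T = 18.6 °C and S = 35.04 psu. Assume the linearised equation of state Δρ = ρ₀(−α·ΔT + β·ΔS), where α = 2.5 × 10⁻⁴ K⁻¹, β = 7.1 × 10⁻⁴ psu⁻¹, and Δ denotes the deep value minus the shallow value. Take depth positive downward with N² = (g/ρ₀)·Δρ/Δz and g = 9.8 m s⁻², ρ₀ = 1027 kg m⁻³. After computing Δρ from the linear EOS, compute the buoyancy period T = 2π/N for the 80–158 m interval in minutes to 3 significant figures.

6.98 min

ΔT = -6.4 K, ΔS = +0.27 psu (deep − shallow).
Δρ/ρ₀ = −αΔT + βΔS = 1.60 × 10⁻³ + 1.917 × 10⁻⁴ = 1.7917 × 10⁻³, so Δρ ≈ 1.840 kg m⁻³.
N² = (g/ρ₀)·Δρ/Δz = g·(Δρ/ρ₀)/Δz = 9.8 × 1.7917 × 10⁻³ / 78 = 2.2511 × 10⁻⁴ s⁻².
N = √(2.2511 × 10⁻⁴) = 0.015004 rad s⁻¹ → T = 2π/N = 418.77 s = 6.9795 min ≈ 6.98 min.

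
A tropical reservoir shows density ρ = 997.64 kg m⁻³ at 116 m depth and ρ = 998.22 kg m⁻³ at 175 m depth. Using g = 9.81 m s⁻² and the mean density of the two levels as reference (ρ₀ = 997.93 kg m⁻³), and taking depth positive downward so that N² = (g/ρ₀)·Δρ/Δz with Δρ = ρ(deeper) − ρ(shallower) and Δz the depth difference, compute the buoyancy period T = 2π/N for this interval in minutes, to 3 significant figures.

10.7 min

Δρ = 998.22 − 997.64 = 0.58 kg m⁻³ over Δz = 175 − 116 = 59 m.
N² = (9.81/997.93) × (0.58/59) = 9.6637 × 10⁻⁵ s⁻².
N = √(9.6637 × 10⁻⁵) = 9.8304 × 10⁻³ rad s⁻¹, so T = 2π/N = 639.16 s = 10.653 min ≈ 10.7 min.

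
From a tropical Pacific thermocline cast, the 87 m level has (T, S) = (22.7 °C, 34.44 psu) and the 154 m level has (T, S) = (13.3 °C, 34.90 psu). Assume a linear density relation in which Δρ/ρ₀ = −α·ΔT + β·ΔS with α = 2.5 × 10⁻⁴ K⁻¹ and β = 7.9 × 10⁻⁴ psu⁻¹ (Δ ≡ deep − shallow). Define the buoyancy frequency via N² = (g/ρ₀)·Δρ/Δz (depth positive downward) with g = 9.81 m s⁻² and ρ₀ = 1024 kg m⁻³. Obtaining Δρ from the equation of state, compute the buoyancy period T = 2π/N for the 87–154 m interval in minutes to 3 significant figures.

5.25 min

ΔT = -9.4 K, ΔS = +0.46 psu (deep − shallow).
Δρ/ρ₀ = −αΔT + βΔS = 2.35 × 10⁻³ + 3.634 × 10⁻⁴ = 2.7134 × 10⁻³, so Δρ ≈ 2.779 kg m⁻³.
N² = (g/ρ₀)·Δρ/Δz = g·(Δρ/ρ₀)/Δz = 9.81 × 2.7134 × 10⁻³ / 67 = 3.9729 × 10⁻⁴ s⁻².
N = √(3.9729 × 10⁻⁴) = 0.019932 rad s⁻¹ → T = 2π/N = 315.23 s = 5.2538 min ≈ 5.25 min.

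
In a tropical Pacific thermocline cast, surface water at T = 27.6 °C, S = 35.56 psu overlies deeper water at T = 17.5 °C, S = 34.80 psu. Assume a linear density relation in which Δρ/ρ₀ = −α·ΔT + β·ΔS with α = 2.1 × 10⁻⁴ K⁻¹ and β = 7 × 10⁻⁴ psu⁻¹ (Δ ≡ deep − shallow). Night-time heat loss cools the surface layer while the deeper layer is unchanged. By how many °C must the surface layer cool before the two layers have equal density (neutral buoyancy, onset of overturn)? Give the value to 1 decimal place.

7.6 °C

Neutral buoyancy requires Δρ = 0, i.e. −α(T_deep − T_surf′) + β(S_deep − S_surf) = 0.
T_surf′ = T_deep − (β/α)·ΔS = 17.5 − (7 × 10⁻⁴/2.1 × 10⁻⁴)·(-0.76) = 20.033 °C.
Cooling required: 27.6 − (20.033) = 7.567 °C.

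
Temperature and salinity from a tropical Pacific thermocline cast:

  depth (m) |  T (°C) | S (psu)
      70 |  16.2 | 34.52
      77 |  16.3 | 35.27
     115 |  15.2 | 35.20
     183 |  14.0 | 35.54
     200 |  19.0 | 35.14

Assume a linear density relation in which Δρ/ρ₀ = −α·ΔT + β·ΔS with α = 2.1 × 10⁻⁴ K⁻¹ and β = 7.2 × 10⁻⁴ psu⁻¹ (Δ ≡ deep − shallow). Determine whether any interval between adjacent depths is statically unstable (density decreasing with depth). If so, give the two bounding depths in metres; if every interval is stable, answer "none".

183–200 m

Evaluate Δρ/ρ₀ = −αΔT + βΔS across each adjacent pair:
  70–77 m: −αΔT+βΔS = −(2.1 × 10⁻⁴)(+0.1)+(7.2 × 10⁻⁴)(+0.75) = 5.2 × 10⁻⁴ → stable
  77–115 m: −αΔT+βΔS = −(2.1 × 10⁻⁴)(-1.1)+(7.2 × 10⁻⁴)(-0.07) = 1.8 × 10⁻⁴ → stable
  115–183 m: −αΔT+βΔS = −(2.1 × 10⁻⁴)(-1.2)+(7.2 × 10⁻⁴)(+0.34) = 5.0 × 10⁻⁴ → stable
  183–200 m: −αΔT+βΔS = −(2.1 × 10⁻⁴)(+5.0)+(7.2 × 10⁻⁴)(-0.40) = -1.3 × 10⁻³ → UNSTABLE
The 183–200 m interval has Δρ < 0: lighter water underlies denser water.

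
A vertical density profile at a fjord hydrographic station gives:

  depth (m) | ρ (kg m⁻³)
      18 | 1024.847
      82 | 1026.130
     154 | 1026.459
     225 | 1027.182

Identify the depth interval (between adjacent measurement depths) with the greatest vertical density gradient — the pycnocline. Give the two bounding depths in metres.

18–82 m

Compute the density gradient over each adjacent pair:
  18–82 m: Δρ/Δz = 1.283/64 = 0.020 kg m⁻⁴
  82–154 m: Δρ/Δz = 0.329/72 = 4.6 × 10⁻³ kg m⁻⁴
  154–225 m: Δρ/Δz = 0.723/71 = 0.010 kg m⁻⁴
The largest gradient is in the 18–82 m interval — the pycnocline.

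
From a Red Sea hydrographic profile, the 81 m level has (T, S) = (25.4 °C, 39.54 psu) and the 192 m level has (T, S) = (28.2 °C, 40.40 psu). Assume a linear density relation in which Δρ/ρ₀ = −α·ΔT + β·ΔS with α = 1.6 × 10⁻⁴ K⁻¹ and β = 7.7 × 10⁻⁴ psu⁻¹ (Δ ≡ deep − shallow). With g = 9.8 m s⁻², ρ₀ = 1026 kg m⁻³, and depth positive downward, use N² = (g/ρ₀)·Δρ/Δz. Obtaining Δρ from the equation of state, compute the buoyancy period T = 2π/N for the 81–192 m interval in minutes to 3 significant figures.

ΔT = +2.8 K, ΔS = +0.86 psu (deep − shallow).
Δρ/ρ₀ = −αΔT + βΔS = -4.48 × 10⁻⁴ + 6.622 × 10⁻⁴ = 2.142 × 10⁻⁴, so Δρ ≈ 0.2198 kg m⁻³.
N² = (g/ρ₀)·Δρ/Δz = g·(Δρ/ρ₀)/Δz = 9.8 × 2.142 × 10⁻⁴ / 111 = 1.8911 × 10⁻⁵ s⁻².
N = √(1.8911 × 10⁻⁵) = 4.3487 × 10⁻³ rad s⁻¹ → T = 2π/N = 1.4448 × 10³ s = 24.080 min ≈ 24.1 min.

24.1 min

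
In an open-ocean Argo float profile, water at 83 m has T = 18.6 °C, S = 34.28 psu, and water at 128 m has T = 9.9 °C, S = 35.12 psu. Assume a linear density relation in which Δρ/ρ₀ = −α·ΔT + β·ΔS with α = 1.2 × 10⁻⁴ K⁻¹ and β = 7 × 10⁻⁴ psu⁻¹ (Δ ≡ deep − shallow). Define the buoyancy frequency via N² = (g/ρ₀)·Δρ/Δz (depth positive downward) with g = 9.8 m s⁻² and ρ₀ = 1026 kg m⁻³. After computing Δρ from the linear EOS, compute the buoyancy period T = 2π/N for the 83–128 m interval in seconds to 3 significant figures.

ΔT = -8.7 K, ΔS = +0.84 psu (deep − shallow).
Δρ/ρ₀ = −αΔT + βΔS = 1.044 × 10⁻³ + 5.88 × 10⁻⁴ = 1.632 × 10⁻³, so Δρ ≈ 1.674 kg m⁻³.
N² = (g/ρ₀)·Δρ/Δz = g·(Δρ/ρ₀)/Δz = 9.8 × 1.632 × 10⁻³ / 45 = 3.5541 × 10⁻⁴ s⁻².
N = √(3.5541 × 10⁻⁴) = 0.018852 rad s⁻¹ → T = 2π/N = 333.29 s ≈ 333 s.

333 s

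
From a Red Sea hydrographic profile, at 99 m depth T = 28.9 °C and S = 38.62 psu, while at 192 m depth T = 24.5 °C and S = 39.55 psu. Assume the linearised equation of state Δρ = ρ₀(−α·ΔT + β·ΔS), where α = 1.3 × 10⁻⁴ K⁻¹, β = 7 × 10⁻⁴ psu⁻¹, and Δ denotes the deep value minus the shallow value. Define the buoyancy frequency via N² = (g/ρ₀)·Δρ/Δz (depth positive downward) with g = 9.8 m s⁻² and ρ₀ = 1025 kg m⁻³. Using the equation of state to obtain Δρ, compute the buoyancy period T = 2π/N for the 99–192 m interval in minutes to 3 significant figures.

9.22 min

ΔT = -4.4 K, ΔS = +0.93 psu (deep − shallow).
Δρ/ρ₀ = −αΔT + βΔS = 5.72 × 10⁻⁴ + 6.51 × 10⁻⁴ = 1.223 × 10⁻³, so Δρ ≈ 1.254 kg m⁻³.
N² = (g/ρ₀)·Δρ/Δz = g·(Δρ/ρ₀)/Δz = 9.8 × 1.223 × 10⁻³ / 93 = 1.2888 × 10⁻⁴ s⁻².
N = √(1.2888 × 10⁻⁴) = 0.011353 rad s⁻¹ → T = 2π/N = 553.44 s = 9.2240 min ≈ 9.22 min.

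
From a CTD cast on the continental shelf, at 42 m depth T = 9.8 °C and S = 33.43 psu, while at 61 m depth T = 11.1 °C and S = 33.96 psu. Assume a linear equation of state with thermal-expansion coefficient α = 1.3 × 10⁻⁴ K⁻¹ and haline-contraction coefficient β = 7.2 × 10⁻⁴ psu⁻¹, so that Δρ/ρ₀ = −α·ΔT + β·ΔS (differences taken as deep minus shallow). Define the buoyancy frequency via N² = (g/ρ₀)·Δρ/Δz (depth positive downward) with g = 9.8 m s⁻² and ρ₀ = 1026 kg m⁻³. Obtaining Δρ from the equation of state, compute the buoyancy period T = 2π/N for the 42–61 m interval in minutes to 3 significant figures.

ΔT = +1.3 K, ΔS = +0.53 psu (deep − shallow).
Δρ/ρ₀ = −αΔT + βΔS = -1.69 × 10⁻⁴ + 3.816 × 10⁻⁴ = 2.126 × 10⁻⁴, so Δρ ≈ 0.2181 kg m⁻³.
N² = (g/ρ₀)·Δρ/Δz = g·(Δρ/ρ₀)/Δz = 9.8 × 2.126 × 10⁻⁴ / 19 = 1.0966 × 10⁻⁴ s⁻².
N = √(1.0966 × 10⁻⁴) = 0.010472 rad s⁻¹ → T = 2π/N = 600.00 s = 10.000 min ≈ 10.0 min.

10.0 min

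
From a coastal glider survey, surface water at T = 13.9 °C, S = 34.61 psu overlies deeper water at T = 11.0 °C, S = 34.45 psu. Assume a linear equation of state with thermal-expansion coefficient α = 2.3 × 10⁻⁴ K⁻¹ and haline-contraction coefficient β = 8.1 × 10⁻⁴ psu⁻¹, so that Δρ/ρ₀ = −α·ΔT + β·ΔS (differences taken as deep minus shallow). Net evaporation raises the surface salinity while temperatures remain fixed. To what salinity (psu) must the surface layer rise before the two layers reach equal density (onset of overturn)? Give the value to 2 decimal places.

Neutral buoyancy requires −α(T_deep − T_surf) + β(S_deep − S_surf′) = 0.
S_surf′ = S_deep − (α/β)·ΔT = 34.45 − (2.3 × 10⁻⁴/8.1 × 10⁻⁴)·(-2.9) = 35.2735 psu.
Increase required: 35.2735 − 34.61 = 0.6635 psu.

35.27 psu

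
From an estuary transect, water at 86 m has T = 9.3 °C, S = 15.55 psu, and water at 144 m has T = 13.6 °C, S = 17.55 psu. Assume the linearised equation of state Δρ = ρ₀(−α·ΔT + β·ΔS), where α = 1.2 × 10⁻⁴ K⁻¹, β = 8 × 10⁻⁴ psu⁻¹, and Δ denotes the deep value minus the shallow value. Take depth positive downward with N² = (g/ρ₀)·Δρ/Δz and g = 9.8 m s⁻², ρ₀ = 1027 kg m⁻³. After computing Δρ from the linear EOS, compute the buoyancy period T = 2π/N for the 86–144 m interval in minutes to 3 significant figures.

ΔT = +4.3 K, ΔS = +2.00 psu (deep − shallow).
Δρ/ρ₀ = −αΔT + βΔS = -5.16 × 10⁻⁴ + 1.60 × 10⁻³ = 1.084 × 10⁻³, so Δρ ≈ 1.113 kg m⁻³.
N² = (g/ρ₀)·Δρ/Δz = g·(Δρ/ρ₀)/Δz = 9.8 × 1.084 × 10⁻³ / 58 = 1.8316 × 10⁻⁴ s⁻².
N = √(1.8316 × 10⁻⁴) = 0.013534 rad s⁻¹ → T = 2π/N = 464.25 s = 7.7375 min ≈ 7.74 min.

7.74 min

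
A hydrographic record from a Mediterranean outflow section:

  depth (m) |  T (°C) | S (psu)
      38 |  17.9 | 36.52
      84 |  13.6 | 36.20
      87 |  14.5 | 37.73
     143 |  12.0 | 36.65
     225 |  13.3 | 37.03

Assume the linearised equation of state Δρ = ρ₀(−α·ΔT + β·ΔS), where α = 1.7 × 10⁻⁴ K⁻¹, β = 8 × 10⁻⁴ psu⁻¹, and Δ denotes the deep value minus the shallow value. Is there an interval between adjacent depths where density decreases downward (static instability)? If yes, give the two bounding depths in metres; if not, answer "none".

Evaluate Δρ/ρ₀ = −αΔT + βΔS across each adjacent pair:
  38–84 m: −αΔT+βΔS = −(1.7 × 10⁻⁴)(-4.3)+(8 × 10⁻⁴)(-0.32) = 4.7 × 10⁻⁴ → stable
  84–87 m: −αΔT+βΔS = −(1.7 × 10⁻⁴)(+0.9)+(8 × 10⁻⁴)(+1.53) = 1.1 × 10⁻³ → stable
  87–143 m: −αΔT+βΔS = −(1.7 × 10⁻⁴)(-2.5)+(8 × 10⁻⁴)(-1.08) = -4.4 × 10⁻⁴ → UNSTABLE
  143–225 m: −αΔT+βΔS = −(1.7 × 10⁻⁴)(+1.3)+(8 × 10⁻⁴)(+0.38) = 8.3 × 10⁻⁵ → stable
The 87–143 m interval has Δρ < 0: lighter water underlies denser water.

87–143 m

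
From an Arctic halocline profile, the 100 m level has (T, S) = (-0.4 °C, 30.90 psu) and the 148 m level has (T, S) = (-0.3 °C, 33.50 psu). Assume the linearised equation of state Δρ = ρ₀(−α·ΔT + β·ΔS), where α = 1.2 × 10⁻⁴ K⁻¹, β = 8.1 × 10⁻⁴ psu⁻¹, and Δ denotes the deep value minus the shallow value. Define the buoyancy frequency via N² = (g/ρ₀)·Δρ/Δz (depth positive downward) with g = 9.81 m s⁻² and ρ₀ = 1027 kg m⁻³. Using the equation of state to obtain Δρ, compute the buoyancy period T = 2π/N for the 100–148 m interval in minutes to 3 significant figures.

5.06 min

ΔT = +0.1 K, ΔS = +2.60 psu (deep − shallow).
Δρ/ρ₀ = −αΔT + βΔS = -1.20 × 10⁻⁵ + 2.106 × 10⁻³ = 2.094 × 10⁻³, so Δρ ≈ 2.151 kg m⁻³.
N² = (g/ρ₀)·Δρ/Δz = g·(Δρ/ρ₀)/Δz = 9.81 × 2.094 × 10⁻³ / 48 = 4.2796 × 10⁻⁴ s⁻².
N = √(4.2796 × 10⁻⁴) = 0.020687 rad s⁻¹ → T = 2π/N = 303.73 s = 5.0622 min ≈ 5.06 min.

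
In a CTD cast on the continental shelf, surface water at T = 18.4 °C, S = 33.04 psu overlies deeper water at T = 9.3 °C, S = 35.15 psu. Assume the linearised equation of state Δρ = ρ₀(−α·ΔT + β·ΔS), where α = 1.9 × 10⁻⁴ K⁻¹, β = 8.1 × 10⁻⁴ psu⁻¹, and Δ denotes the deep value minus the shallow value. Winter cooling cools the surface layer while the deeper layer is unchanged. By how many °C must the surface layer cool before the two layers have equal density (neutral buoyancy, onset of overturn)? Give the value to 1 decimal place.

18.1 °C

Neutral buoyancy requires Δρ = 0, i.e. −α(T_deep − T_surf′) + β(S_deep − S_surf) = 0.
T_surf′ = T_deep − (β/α)·ΔS = 9.3 − (8.1 × 10⁻⁴/1.9 × 10⁻⁴)·(+2.11) = 0.305 °C.
Cooling required: 18.4 − (0.305) = 18.095 °C.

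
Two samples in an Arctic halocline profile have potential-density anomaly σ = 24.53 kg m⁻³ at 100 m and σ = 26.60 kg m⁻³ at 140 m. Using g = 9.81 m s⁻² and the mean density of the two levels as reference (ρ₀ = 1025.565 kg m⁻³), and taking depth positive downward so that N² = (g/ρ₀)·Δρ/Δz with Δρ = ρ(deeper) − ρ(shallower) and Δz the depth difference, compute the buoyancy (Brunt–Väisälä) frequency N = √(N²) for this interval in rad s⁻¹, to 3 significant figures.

Δρ = 1026.60 − 1024.53 = 2.07 kg m⁻³ over Δz = 140 − 100 = 40 m.
N² = (9.81/1025.565) × (2.07/40) = 4.9501 × 10⁻⁴ s⁻².
N = √(4.9501 × 10⁻⁴) = 0.022249 rad s⁻¹ ≈ 0.0222 rad s⁻¹.

0.0222 rad s⁻¹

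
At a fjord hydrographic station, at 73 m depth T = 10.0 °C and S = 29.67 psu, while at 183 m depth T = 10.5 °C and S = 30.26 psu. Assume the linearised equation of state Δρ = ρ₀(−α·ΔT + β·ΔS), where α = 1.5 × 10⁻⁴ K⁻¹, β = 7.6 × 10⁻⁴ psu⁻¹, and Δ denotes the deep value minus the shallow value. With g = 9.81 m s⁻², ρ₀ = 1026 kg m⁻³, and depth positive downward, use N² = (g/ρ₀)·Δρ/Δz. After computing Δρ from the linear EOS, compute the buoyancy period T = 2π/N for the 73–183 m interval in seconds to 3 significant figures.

1.09 × 10³ s

ΔT = +0.5 K, ΔS = +0.59 psu (deep − shallow).
Δρ/ρ₀ = −αΔT + βΔS = -7.50 × 10⁻⁵ + 4.484 × 10⁻⁴ = 3.734 × 10⁻⁴, so Δρ ≈ 0.3831 kg m⁻³.
N² = (g/ρ₀)·Δρ/Δz = g·(Δρ/ρ₀)/Δz = 9.81 × 3.734 × 10⁻⁴ / 110 = 3.3300 × 10⁻⁵ s⁻².
N = √(3.3300 × 10⁻⁵) = 5.7706 × 10⁻³ rad s⁻¹ → T = 2π/N = 1.0888 × 10³ s ≈ 1.09 × 10³ s.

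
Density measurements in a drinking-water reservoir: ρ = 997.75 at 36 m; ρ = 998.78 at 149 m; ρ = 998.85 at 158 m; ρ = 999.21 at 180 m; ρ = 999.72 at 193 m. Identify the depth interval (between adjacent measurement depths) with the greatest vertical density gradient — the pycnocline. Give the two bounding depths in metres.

Compute the density gradient over each adjacent pair:
  36–149 m: Δρ/Δz = 1.03/113 = 9.1 × 10⁻³ kg m⁻⁴
  149–158 m: Δρ/Δz = 0.07/9 = 7.8 × 10⁻³ kg m⁻⁴
  158–180 m: Δρ/Δz = 0.36/22 = 0.016 kg m⁻⁴
  180–193 m: Δρ/Δz = 0.51/13 = 0.039 kg m⁻⁴
The largest gradient is in the 180–193 m interval — the pycnocline.

180–193 m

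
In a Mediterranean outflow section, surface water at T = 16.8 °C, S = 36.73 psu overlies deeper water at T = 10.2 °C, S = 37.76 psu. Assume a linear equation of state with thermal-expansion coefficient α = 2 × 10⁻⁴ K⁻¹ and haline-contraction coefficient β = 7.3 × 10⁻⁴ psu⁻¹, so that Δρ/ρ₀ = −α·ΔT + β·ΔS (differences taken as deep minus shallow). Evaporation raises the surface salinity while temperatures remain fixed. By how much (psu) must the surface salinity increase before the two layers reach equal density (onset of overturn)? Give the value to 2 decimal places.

2.84 psu

Neutral buoyancy requires −α(T_deep − T_surf) + β(S_deep − S_surf′) = 0.
S_surf′ = S_deep − (α/β)·ΔT = 37.76 − (2 × 10⁻⁴/7.3 × 10⁻⁴)·(-6.6) = 39.5682 psu.
Increase required: 39.5682 − 36.73 = 2.8382 psu.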